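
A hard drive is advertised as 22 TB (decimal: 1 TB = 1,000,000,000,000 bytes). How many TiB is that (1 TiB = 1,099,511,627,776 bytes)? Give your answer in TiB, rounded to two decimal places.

22 TB = 22 × 10^12 bytes = 22,000,000,000,000 bytes
1 TiB = 2^40 bytes = 1,099,511,627,776 bytes
22,000,000,000,000 / 1,099,511,627,776 = 20.01 TiB

20.01 TiB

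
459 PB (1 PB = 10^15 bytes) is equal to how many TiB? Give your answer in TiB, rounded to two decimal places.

459 PB × 1,000,000,000,000,000 bytes/PB = 459,000,000,000,000,000 bytes
1 TiB = 2^40 bytes = 1,099,511,627,776 bytes
459,000,000,000,000,000 / 1,099,511,627,776 = 417,458.07 TiB

417,458.07 TiB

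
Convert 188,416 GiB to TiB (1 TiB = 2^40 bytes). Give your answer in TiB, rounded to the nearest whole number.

184 TiB

188,416 GiB = 188,416 × 2^30 bytes = 202,310,139,510,784 bytes
1 TiB = 2^40 bytes = 1,099,511,627,776 bytes
202,310,139,510,784 / 1,099,511,627,776 = 184 TiB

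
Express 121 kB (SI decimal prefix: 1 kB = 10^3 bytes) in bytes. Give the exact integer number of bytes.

121,000 bytes

121 × 1,000 = 121,000 bytes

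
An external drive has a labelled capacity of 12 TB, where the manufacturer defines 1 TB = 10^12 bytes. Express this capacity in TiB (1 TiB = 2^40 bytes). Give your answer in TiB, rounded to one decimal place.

10.9 TiB

12 TB = 12 × 10^12 bytes = 12,000,000,000,000 bytes
1 TiB = 1,099,511,627,776 bytes
12,000,000,000,000 / 1,099,511,627,776 = 10.9 TiB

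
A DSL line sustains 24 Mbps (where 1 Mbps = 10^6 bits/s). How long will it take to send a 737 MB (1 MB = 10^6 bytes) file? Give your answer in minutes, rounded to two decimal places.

737 MB = 737,000,000 bytes = 5,896,000,000 bits
24 Mbps = 24,000,000 bits/s
time = 5,896,000,000 / 24,000,000 = 245.667 s
245.667 s / 60 = 4.09 minutes

4.09 minutes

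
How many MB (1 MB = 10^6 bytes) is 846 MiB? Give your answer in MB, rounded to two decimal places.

887.10 MB

846 MiB = 846 × 2^20 bytes = 887,095,296 bytes
1 MB = 1,000,000 bytes
887,095,296 / 1,000,000 = 887.10 MB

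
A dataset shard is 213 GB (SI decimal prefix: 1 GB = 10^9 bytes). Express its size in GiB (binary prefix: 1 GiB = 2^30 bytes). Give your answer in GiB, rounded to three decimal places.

198.372 GiB

213 GB = 213 × 10^9 bytes = 213,000,000,000 bytes
1 GiB = 2^30 bytes = 1,073,741,824 bytes
213,000,000,000 / 1,073,741,824 = 198.372 GiB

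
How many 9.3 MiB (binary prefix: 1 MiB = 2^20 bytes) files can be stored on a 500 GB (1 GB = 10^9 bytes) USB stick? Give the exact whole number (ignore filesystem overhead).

Capacity: 500 GB = 500,000,000,000 bytes
Per item: 9.3 MiB = 9,751,756.8 bytes
⌊500,000,000,000 / 9,751,756.8⌋ = 51,272

51,272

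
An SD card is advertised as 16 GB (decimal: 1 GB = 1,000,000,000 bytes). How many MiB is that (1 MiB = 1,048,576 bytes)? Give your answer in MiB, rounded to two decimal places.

16 GB × 1,000,000,000 bytes/GB = 16,000,000,000 bytes
1 MiB = 2^20 bytes = 1,048,576 bytes
16,000,000,000 / 1,048,576 = 15,258.79 MiB

15,258.79 MiB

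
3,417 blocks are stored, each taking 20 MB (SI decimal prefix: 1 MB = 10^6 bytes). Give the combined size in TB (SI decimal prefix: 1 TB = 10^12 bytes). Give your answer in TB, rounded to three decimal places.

Total = 3,417 × 20 MB = 68,340 MB
= 68,340 × 1,000,000 bytes = 68,340,000,000 bytes
1 TB = 1,000,000,000,000 bytes
68,340,000,000 / 1,000,000,000,000 = 0.068 TB

0.068 TB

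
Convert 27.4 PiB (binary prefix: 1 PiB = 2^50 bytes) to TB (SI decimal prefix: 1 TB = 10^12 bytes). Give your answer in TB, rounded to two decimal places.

27.4 PiB = 27.4 × 2^50 bytes = 30,849,657,447,487,897.6 bytes
1 TB = 1,000,000,000,000 bytes
30,849,657,447,487,897.6 / 1,000,000,000,000 = 30,849.66 TB

30,849.66 TB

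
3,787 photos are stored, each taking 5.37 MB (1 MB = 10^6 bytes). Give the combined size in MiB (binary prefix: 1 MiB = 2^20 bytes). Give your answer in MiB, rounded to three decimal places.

Total = 3,787 × 5.37 MB = 20336.19 MB
= 20336.19 × 1,000,000 bytes = 20,336,190,000 bytes
1 MiB = 1,048,576 bytes
20,336,190,000 / 1,048,576 = 19,394.102 MiB

19,394.102 MiB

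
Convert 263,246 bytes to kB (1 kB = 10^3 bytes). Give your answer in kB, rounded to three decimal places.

263,246 bytes given.
1 kB = 10^3 bytes = 1,000 bytes
263,246 / 1,000 = 263.246 kB

263.246 kB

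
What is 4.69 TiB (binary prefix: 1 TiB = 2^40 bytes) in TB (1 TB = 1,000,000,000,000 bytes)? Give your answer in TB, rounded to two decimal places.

5.16 TB

4.69 TiB × 1,099,511,627,776 bytes/TiB = 5,156,709,534,269.44 bytes
1 TB = 1,000,000,000,000 bytes
5,156,709,534,269.44 / 1,000,000,000,000 = 5.16 TB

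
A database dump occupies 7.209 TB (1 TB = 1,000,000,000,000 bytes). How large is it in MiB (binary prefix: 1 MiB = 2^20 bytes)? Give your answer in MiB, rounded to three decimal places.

7.209 TB = 7.209 × 10^12 bytes = 7,209,000,000,000 bytes
1 MiB = 2^20 bytes = 1,048,576 bytes
7,209,000,000,000 / 1,048,576 = 6,875,038.147 MiB

6,875,038.147 MiB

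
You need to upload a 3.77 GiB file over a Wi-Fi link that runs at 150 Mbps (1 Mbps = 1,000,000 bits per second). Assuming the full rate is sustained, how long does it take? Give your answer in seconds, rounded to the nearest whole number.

216 seconds

3.77 GiB = 4,048,006,676.48 bytes = 32,384,053,411.84 bits
150 Mbps = 150,000,000 bits/s
time = 32,384,053,411.84 / 150,000,000 = 216 s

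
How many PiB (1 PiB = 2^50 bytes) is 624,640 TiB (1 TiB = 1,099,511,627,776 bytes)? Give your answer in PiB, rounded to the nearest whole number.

610 PiB

624,640 TiB = 624,640 × 2^40 bytes = 686,798,943,174,000,640 bytes
1 PiB = 2^50 bytes = 1,125,899,906,842,624 bytes
686,798,943,174,000,640 / 1,125,899,906,842,624 = 610 PiB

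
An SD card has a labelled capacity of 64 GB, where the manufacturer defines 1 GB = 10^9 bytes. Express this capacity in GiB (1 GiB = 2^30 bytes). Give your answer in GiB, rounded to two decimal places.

59.60 GiB

64 GB × 1,000,000,000 bytes/GB = 64,000,000,000 bytes
1 GiB = 2^30 bytes = 1,073,741,824 bytes
64,000,000,000 / 1,073,741,824 = 59.60 GiB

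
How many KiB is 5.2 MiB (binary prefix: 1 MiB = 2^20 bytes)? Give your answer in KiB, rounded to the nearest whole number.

5,325 KiB

5.2 MiB = 5.2 × 2^20 bytes = 5,452,595.2 bytes
1 KiB = 2^10 bytes = 1,024 bytes
5,452,595.2 / 1,024 = 5,325 KiB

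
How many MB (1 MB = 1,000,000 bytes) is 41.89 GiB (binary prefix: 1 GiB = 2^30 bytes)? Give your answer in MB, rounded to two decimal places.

44,979.05 MB

41.89 GiB = 41.89 × 2^30 bytes = 44,979,045,007.36 bytes
1 MB = 10^6 bytes = 1,000,000 bytes
44,979,045,007.36 / 1,000,000 = 44,979.05 MB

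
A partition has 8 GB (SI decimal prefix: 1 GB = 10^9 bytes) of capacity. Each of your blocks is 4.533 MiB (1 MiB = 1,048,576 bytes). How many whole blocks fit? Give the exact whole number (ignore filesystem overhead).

1,683

Capacity: 8 GB = 8,000,000,000 bytes
Per item: 4.533 MiB = 4,753,195.008 bytes
⌊8,000,000,000 / 4,753,195.008⌋ = 1,683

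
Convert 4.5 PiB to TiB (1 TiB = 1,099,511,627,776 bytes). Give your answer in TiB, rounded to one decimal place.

4,608.0 TiB

4.5 PiB = 4.5 × 2^50 bytes = 5,066,549,580,791,808 bytes
1 TiB = 2^40 bytes = 1,099,511,627,776 bytes
5,066,549,580,791,808 / 1,099,511,627,776 = 4,608.0 TiB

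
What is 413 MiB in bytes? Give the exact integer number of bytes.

433,061,888 bytes

413 × 1,048,576 = 433,061,888 bytes  (1 MiB = 2^20 bytes)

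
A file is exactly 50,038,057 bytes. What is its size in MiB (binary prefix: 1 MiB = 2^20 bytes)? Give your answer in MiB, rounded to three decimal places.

50,038,057 bytes given.
1 MiB = 1,048,576 bytes
50,038,057 / 1,048,576 = 47.720 MiB

47.720 MiB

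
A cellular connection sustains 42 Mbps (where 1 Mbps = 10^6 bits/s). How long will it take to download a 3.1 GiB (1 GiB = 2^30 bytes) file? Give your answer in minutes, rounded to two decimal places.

3.1 GiB = 3,328,599,654.4 bytes = 26,628,797,235.2 bits
42 Mbps = 42,000,000 bits/s
time = 26,628,797,235.2 / 42,000,000 = 634.019 s
634.019 s / 60 = 10.57 minutes

10.57 minutes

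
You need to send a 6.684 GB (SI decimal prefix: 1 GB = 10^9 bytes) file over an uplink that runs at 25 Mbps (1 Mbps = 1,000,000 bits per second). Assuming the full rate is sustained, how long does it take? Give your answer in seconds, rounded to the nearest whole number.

6.684 GB = 6,684,000,000 bytes = 53,472,000,000 bits
25 Mbps = 25,000,000 bits/s
time = 53,472,000,000 / 25,000,000 = 2,139 s

2,139 seconds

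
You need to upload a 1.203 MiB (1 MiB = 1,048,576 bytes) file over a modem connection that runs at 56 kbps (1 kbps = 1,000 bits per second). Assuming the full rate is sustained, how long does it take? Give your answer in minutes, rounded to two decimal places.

1.203 MiB = 1,261,436.928 bytes = 10,091,495.424 bits
56 kbps = 56,000 bits/s
time = 10,091,495.424 / 56,000 = 180.205 s
180.205 s / 60 = 3.00 minutes

3.00 minutes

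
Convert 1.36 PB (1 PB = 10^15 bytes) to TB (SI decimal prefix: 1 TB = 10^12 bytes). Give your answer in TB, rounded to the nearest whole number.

1,360 TB

1.36 PB × 1,000,000,000,000,000 bytes/PB = 1,360,000,000,000,000 bytes
1 TB = 1,000,000,000,000 bytes
1,360,000,000,000,000 / 1,000,000,000,000 = 1,360 TB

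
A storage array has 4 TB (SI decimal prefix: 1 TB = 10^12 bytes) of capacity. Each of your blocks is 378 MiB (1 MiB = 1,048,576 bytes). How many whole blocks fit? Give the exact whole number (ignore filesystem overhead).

10,091

Capacity: 4 TB = 4,000,000,000,000 bytes
Per item: 378 MiB = 396,361,728 bytes
⌊4,000,000,000,000 / 396,361,728⌋ = 10,091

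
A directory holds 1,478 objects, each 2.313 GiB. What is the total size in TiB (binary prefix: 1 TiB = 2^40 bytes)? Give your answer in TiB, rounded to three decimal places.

3.338 TiB

Total = 1,478 × 2.313 GiB = 3418.614 GiB
= 3418.614 × 1,073,741,824 bytes = 3,670,708,831,911.936 bytes
1 TiB = 1,099,511,627,776 bytes
3,670,708,831,911.936 / 1,099,511,627,776 = 3.338 TiB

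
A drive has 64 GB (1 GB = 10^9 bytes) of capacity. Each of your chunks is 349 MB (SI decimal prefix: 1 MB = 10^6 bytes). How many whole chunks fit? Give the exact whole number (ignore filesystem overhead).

Capacity: 64 GB = 64,000,000,000 bytes
Per item: 349 MB = 349,000,000 bytes
⌊64,000,000,000 / 349,000,000⌋ = 183

183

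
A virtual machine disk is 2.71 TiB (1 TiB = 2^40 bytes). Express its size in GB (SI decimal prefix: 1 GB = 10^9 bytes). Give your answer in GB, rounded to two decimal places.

2,979.68 GB

2.71 TiB = 2.71 × 2^40 bytes = 2,979,676,511,272.96 bytes
1 GB = 1,000,000,000 bytes
2,979,676,511,272.96 / 1,000,000,000 = 2,979.68 GB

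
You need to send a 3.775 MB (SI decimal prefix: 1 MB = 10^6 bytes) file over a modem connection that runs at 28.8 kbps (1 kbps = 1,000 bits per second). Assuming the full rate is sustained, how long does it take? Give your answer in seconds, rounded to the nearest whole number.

1,049 seconds

3.775 MB = 3,775,000 bytes = 30,200,000 bits
28.8 kbps = 28,800 bits/s
time = 30,200,000 / 28,800 = 1,049 s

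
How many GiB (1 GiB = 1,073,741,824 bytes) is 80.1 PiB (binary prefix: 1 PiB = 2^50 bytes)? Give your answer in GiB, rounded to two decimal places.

80.1 PiB × 1,125,899,906,842,624 bytes/PiB = 90,184,582,538,094,182.4 bytes
1 GiB = 2^30 bytes = 1,073,741,824 bytes
90,184,582,538,094,182.4 / 1,073,741,824 = 83,990,937.60 GiB

83,990,937.60 GiB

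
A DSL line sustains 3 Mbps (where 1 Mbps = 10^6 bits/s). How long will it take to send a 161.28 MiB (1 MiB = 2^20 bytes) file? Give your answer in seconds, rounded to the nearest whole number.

161.28 MiB = 169,114,337.28 bytes = 1,352,914,698.24 bits
3 Mbps = 3,000,000 bits/s
time = 1,352,914,698.24 / 3,000,000 = 451 s

451 seconds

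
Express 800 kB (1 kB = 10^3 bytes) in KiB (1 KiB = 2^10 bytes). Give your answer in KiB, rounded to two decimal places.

800 kB × 1,000 bytes/kB = 800,000 bytes
1 KiB = 1,024 bytes
800,000 / 1,024 = 781.25 KiB

781.25 KiB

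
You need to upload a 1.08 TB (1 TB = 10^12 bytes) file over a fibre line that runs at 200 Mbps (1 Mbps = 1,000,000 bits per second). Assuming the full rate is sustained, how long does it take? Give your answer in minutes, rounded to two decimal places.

1.08 TB = 1,080,000,000,000 bytes = 8,640,000,000,000 bits
200 Mbps = 200,000,000 bits/s
time = 8,640,000,000,000 / 200,000,000 = 43,200.000 s
43,200.000 s / 60 = 720.00 minutes

720.00 minutes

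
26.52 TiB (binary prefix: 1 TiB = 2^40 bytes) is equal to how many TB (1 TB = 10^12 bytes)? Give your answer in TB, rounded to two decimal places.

29.16 TB

26.52 TiB = 26.52 × 2^40 bytes = 29,159,048,368,619.52 bytes
1 TB = 1,000,000,000,000 bytes
29,159,048,368,619.52 / 1,000,000,000,000 = 29.16 TB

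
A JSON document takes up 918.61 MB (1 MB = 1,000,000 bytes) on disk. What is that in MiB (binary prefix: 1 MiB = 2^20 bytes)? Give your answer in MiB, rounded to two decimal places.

918.61 MB = 918.61 × 10^6 bytes = 918,610,000 bytes
1 MiB = 1,048,576 bytes
918,610,000 / 1,048,576 = 876.05 MiB

876.05 MiB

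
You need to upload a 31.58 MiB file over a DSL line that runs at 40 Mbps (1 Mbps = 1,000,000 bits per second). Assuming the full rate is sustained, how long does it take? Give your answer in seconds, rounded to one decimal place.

31.58 MiB = 33,114,030.08 bytes = 264,912,240.64 bits
40 Mbps = 40,000,000 bits/s
time = 264,912,240.64 / 40,000,000 = 6.6 s

6.6 seconds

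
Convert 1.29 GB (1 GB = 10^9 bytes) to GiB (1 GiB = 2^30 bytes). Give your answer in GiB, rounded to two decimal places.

1.20 GiB

1.29 GB = 1.29 × 10^9 bytes = 1,290,000,000 bytes
1 GiB = 2^30 bytes = 1,073,741,824 bytes
1,290,000,000 / 1,073,741,824 = 1.20 GiB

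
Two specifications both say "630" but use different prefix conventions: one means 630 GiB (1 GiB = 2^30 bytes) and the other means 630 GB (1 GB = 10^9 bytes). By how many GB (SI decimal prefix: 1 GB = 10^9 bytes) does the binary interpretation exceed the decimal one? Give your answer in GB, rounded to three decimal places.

630 GiB = 630 × 1,073,741,824 = 676,457,349,120 bytes
630 GB = 630 × 1,000,000,000 = 630,000,000,000 bytes
difference = 46,457,349,120 bytes
46,457,349,120 / 1,000,000,000 = 46.457 GB

46.457 GB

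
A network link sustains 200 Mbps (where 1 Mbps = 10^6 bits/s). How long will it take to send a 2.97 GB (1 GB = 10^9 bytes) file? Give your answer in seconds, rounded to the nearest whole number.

2.97 GB = 2,970,000,000 bytes = 23,760,000,000 bits
200 Mbps = 200,000,000 bits/s
time = 23,760,000,000 / 200,000,000 = 119 s

119 seconds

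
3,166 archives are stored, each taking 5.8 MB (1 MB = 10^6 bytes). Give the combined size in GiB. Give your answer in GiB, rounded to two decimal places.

17.10 GiB

Total = 3,166 × 5.8 MB = 18362.8 MB
= 18362.8 × 1,000,000 bytes = 18,362,800,000 bytes
1 GiB = 1,073,741,824 bytes
18,362,800,000 / 1,073,741,824 = 17.10 GiB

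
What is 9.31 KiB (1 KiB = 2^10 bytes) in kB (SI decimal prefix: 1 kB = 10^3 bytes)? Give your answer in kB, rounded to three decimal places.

9.31 KiB = 9.31 × 2^10 bytes = 9,533.44 bytes
1 kB = 1,000 bytes
9,533.44 / 1,000 = 9.533 kB

9.533 kB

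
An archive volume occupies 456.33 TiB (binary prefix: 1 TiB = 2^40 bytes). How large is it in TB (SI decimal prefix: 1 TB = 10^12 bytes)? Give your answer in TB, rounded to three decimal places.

501.740 TB

456.33 TiB = 456.33 × 2^40 bytes = 501,740,141,103,022.08 bytes
1 TB = 1,000,000,000,000 bytes
501,740,141,103,022.08 / 1,000,000,000,000 = 501.740 TB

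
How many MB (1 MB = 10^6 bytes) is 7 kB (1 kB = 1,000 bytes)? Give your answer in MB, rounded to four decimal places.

7 kB × 1,000 bytes/kB = 7,000 bytes
1 MB = 1,000,000 bytes
7,000 / 1,000,000 = 0.0070 MB

0.0070 MB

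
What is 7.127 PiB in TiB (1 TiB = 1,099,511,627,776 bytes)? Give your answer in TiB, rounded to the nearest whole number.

7.127 PiB × 1,125,899,906,842,624 bytes/PiB = 8,024,288,636,067,381.248 bytes
1 TiB = 2^40 bytes = 1,099,511,627,776 bytes
8,024,288,636,067,381.248 / 1,099,511,627,776 = 7,298 TiB

7,298 TiB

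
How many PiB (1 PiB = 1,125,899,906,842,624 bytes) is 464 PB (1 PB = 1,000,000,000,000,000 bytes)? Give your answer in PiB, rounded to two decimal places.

464 PB = 464 × 10^15 bytes = 464,000,000,000,000,000 bytes
1 PiB = 1,125,899,906,842,624 bytes
464,000,000,000,000,000 / 1,125,899,906,842,624 = 412.11 PiB

412.11 PiB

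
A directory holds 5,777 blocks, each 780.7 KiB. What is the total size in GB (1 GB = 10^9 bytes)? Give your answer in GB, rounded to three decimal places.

Total = 5,777 × 780.7 KiB = 4510103.9 KiB
= 4510103.9 × 1,024 bytes = 4,618,346,393.6 bytes
1 GB = 1,000,000,000 bytes
4,618,346,393.6 / 1,000,000,000 = 4.618 GB

4.618 GB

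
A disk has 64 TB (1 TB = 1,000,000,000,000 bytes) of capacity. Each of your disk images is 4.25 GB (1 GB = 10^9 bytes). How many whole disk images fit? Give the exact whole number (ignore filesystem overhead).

Capacity: 64 TB = 64,000,000,000,000 bytes
Per item: 4.25 GB = 4,250,000,000 bytes
⌊64,000,000,000,000 / 4,250,000,000⌋ = 15,058

15,058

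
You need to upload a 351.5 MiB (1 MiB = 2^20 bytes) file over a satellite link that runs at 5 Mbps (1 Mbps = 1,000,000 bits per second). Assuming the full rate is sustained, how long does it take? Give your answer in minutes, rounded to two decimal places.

351.5 MiB = 368,574,464 bytes = 2,948,595,712 bits
5 Mbps = 5,000,000 bits/s
time = 2,948,595,712 / 5,000,000 = 589.719 s
589.719 s / 60 = 9.83 minutes

9.83 minutes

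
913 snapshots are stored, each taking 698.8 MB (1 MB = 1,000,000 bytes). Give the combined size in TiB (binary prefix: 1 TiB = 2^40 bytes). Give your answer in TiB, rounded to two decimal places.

Total = 913 × 698.8 MB = 638004.4 MB
= 638004.4 × 1,000,000 bytes = 638,004,400,000 bytes
1 TiB = 1,099,511,627,776 bytes
638,004,400,000 / 1,099,511,627,776 = 0.58 TiB

0.58 TiB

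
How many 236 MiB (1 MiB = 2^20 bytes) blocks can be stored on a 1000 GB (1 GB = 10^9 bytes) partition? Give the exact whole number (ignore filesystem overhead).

Capacity: 1000 GB = 1,000,000,000,000 bytes
Per item: 236 MiB = 247,463,936 bytes
⌊1,000,000,000,000 / 247,463,936⌋ = 4,040

4,040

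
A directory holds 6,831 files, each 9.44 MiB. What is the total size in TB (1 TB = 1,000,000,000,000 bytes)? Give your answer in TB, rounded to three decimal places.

0.068 TB

Total = 6,831 × 9.44 MiB = 64484.64 MiB
= 64484.64 × 1,048,576 bytes = 67,617,045,872.64 bytes
1 TB = 1,000,000,000,000 bytes
67,617,045,872.64 / 1,000,000,000,000 = 0.068 TB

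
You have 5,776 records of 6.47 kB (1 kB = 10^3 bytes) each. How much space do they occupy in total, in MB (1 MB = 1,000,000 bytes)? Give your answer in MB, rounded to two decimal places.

Total = 5,776 × 6.47 kB = 37370.72 kB
= 37370.72 × 1,000 bytes = 37,370,720 bytes
1 MB = 1,000,000 bytes
37,370,720 / 1,000,000 = 37.37 MB

37.37 MB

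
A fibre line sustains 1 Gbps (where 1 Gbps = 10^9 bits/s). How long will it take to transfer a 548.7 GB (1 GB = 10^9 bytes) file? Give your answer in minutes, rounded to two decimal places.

73.16 minutes

548.7 GB = 548,700,000,000 bytes = 4,389,600,000,000 bits
1 Gbps = 1,000,000,000 bits/s
time = 4,389,600,000,000 / 1,000,000,000 = 4,389.600 s
4,389.600 s / 60 = 73.16 minutes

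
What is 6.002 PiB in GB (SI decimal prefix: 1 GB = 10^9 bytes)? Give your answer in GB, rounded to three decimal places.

6,757,651.241 GB

6.002 PiB = 6.002 × 2^50 bytes = 6,757,651,240,869,429.248 bytes
1 GB = 10^9 bytes = 1,000,000,000 bytes
6,757,651,240,869,429.248 / 1,000,000,000 = 6,757,651.241 GB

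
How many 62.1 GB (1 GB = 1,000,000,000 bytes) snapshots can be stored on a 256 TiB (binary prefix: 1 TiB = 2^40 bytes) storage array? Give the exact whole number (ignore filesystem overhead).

Capacity: 256 TiB = 281,474,976,710,656 bytes
Per item: 62.1 GB = 62,100,000,000 bytes
⌊281,474,976,710,656 / 62,100,000,000⌋ = 4,532

4,532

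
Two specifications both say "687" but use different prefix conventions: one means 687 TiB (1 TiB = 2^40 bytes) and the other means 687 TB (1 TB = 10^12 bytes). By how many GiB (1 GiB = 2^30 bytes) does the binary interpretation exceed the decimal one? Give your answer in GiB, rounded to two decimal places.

63,669.39 GiB

687 TiB = 687 × 1,099,511,627,776 = 755,364,488,282,112 bytes
687 TB = 687 × 1,000,000,000,000 = 687,000,000,000,000 bytes
difference = 68,364,488,282,112 bytes
68,364,488,282,112 / 1,073,741,824 = 63,669.39 GiB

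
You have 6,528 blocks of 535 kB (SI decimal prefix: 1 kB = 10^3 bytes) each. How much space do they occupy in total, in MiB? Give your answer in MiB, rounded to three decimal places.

Total = 6,528 × 535 kB = 3,492,480 kB
= 3,492,480 × 1,000 bytes = 3,492,480,000 bytes
1 MiB = 1,048,576 bytes
3,492,480,000 / 1,048,576 = 3,330.688 MiB

3,330.688 MiB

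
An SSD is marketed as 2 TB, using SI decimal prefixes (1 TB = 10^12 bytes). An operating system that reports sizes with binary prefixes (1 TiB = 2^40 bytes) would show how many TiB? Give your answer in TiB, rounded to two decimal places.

1.82 TiB

2 TB = 2 × 10^12 bytes = 2,000,000,000,000 bytes
1 TiB = 1,099,511,627,776 bytes
2,000,000,000,000 / 1,099,511,627,776 = 1.82 TiB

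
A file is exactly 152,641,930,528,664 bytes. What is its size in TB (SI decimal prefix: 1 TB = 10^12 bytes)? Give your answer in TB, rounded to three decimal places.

152.642 TB

152,641,930,528,664 bytes given.
1 TB = 1,000,000,000,000 bytes
152,641,930,528,664 / 1,000,000,000,000 = 152.642 TB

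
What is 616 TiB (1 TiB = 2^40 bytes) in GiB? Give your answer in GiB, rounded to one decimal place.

630,784.0 GiB

616 TiB × 1,099,511,627,776 bytes/TiB = 677,299,162,710,016 bytes
1 GiB = 2^30 bytes = 1,073,741,824 bytes
677,299,162,710,016 / 1,073,741,824 = 630,784.0 GiB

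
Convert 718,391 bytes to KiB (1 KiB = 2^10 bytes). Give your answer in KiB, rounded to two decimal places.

718,391 bytes given.
1 KiB = 2^10 bytes = 1,024 bytes
718,391 / 1,024 = 701.55 KiB

701.55 KiB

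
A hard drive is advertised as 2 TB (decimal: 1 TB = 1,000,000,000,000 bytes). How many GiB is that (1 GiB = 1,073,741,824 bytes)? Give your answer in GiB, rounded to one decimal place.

1,862.6 GiB

2 TB = 2 × 10^12 bytes = 2,000,000,000,000 bytes
1 GiB = 2^30 bytes = 1,073,741,824 bytes
2,000,000,000,000 / 1,073,741,824 = 1,862.6 GiB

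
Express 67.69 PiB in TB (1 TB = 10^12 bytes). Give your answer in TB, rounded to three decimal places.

67.69 PiB = 67.69 × 2^50 bytes = 76,212,164,694,177,218.56 bytes
1 TB = 10^12 bytes = 1,000,000,000,000 bytes
76,212,164,694,177,218.56 / 1,000,000,000,000 = 76,212.165 TB

76,212.165 TB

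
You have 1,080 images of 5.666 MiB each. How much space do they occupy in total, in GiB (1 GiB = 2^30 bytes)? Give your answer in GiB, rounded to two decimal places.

Total = 1,080 × 5.666 MiB = 6119.28 MiB
= 6119.28 × 1,048,576 bytes = 6,416,530,145.28 bytes
1 GiB = 1,073,741,824 bytes
6,416,530,145.28 / 1,073,741,824 = 5.98 GiB

5.98 GiB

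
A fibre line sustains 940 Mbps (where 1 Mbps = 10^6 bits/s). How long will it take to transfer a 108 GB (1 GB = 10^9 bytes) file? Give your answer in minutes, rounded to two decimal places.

15.32 minutes

108 GB = 108,000,000,000 bytes = 864,000,000,000 bits
940 Mbps = 940,000,000 bits/s
time = 864,000,000,000 / 940,000,000 = 919.149 s
919.149 s / 60 = 15.32 minutes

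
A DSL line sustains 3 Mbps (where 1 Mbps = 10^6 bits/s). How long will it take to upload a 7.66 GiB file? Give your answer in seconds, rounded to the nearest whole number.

7.66 GiB = 8,224,862,371.84 bytes = 65,798,898,974.72 bits
3 Mbps = 3,000,000 bits/s
time = 65,798,898,974.72 / 3,000,000 = 21,933 s

21,933 seconds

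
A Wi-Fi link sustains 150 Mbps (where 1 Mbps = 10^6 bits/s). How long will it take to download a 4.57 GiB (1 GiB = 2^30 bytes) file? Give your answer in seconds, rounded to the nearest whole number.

262 seconds

4.57 GiB = 4,907,000,135.68 bytes = 39,256,001,085.44 bits
150 Mbps = 150,000,000 bits/s
time = 39,256,001,085.44 / 150,000,000 = 262 s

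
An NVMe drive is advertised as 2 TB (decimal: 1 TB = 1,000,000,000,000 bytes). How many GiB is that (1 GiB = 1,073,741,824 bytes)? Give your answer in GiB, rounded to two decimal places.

1,862.65 GiB

2 TB × 1,000,000,000,000 bytes/TB = 2,000,000,000,000 bytes
1 GiB = 2^30 bytes = 1,073,741,824 bytes
2,000,000,000,000 / 1,073,741,824 = 1,862.65 GiB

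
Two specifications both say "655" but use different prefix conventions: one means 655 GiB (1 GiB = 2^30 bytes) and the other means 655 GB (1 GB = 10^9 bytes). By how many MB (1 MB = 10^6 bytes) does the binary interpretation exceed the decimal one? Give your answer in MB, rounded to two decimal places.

48,300.89 MB

655 GiB = 655 × 1,073,741,824 = 703,300,894,720 bytes
655 GB = 655 × 1,000,000,000 = 655,000,000,000 bytes
difference = 48,300,894,720 bytes
48,300,894,720 / 1,000,000 = 48,300.89 MB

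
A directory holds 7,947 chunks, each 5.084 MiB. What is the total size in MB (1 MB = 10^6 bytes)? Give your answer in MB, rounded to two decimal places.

Total = 7,947 × 5.084 MiB = 40402.548 MiB
= 40402.548 × 1,048,576 bytes = 42,365,142,171.648 bytes
1 MB = 1,000,000 bytes
42,365,142,171.648 / 1,000,000 = 42,365.14 MB

42,365.14 MB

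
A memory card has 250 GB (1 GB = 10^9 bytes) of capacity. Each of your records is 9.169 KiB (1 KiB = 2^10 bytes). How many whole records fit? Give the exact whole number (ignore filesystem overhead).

26,626,745

Capacity: 250 GB = 250,000,000,000 bytes
Per item: 9.169 KiB = 9,389.056 bytes
⌊250,000,000,000 / 9,389.056⌋ = 26,626,745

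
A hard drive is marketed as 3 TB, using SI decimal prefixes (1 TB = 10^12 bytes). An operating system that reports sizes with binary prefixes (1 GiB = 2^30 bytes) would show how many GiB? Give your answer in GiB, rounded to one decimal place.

2,794.0 GiB

3 TB = 3 × 10^12 bytes = 3,000,000,000,000 bytes
1 GiB = 1,073,741,824 bytes
3,000,000,000,000 / 1,073,741,824 = 2,794.0 GiB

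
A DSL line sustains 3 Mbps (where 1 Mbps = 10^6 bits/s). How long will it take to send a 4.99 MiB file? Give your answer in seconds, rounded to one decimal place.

14.0 seconds

4.99 MiB = 5,232,394.24 bytes = 41,859,153.92 bits
3 Mbps = 3,000,000 bits/s
time = 41,859,153.92 / 3,000,000 = 14.0 s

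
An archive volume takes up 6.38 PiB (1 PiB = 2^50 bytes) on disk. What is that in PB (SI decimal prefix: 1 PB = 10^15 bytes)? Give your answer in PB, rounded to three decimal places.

6.38 PiB × 1,125,899,906,842,624 bytes/PiB = 7,183,241,405,655,941.12 bytes
1 PB = 1,000,000,000,000,000 bytes
7,183,241,405,655,941.12 / 1,000,000,000,000,000 = 7.183 PB

7.183 PB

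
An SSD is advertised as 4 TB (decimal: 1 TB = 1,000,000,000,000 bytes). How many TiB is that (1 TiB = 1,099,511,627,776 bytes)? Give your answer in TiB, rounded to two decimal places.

3.64 TiB

4 TB × 1,000,000,000,000 bytes/TB = 4,000,000,000,000 bytes
1 TiB = 1,099,511,627,776 bytes
4,000,000,000,000 / 1,099,511,627,776 = 3.64 TiB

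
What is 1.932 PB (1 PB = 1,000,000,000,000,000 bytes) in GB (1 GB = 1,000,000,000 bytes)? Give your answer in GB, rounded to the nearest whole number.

1,932,000 GB

1.932 PB × 1,000,000,000,000,000 bytes/PB = 1,932,000,000,000,000 bytes
1 GB = 1,000,000,000 bytes
1,932,000,000,000,000 / 1,000,000,000 = 1,932,000 GB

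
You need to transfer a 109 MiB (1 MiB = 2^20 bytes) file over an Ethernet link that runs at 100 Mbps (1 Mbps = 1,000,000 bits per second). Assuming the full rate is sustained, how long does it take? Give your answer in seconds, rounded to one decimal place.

109 MiB = 114,294,784 bytes = 914,358,272 bits
100 Mbps = 100,000,000 bits/s
time = 914,358,272 / 100,000,000 = 9.1 s

9.1 seconds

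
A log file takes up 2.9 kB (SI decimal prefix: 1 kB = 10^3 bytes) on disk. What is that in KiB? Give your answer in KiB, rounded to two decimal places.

2.83 KiB

2.9 kB = 2.9 × 10^3 bytes = 2,900 bytes
1 KiB = 2^10 bytes = 1,024 bytes
2,900 / 1,024 = 2.83 KiB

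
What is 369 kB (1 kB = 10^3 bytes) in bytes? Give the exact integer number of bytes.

369,000 bytes

369 × 1,000 = 369,000 bytes  (1 kB = 10^3 bytes)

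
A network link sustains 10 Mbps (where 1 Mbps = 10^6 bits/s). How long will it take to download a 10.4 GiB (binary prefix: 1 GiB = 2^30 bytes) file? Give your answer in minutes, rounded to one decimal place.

148.9 minutes

10.4 GiB = 11,166,914,969.6 bytes = 89,335,319,756.8 bits
10 Mbps = 10,000,000 bits/s
time = 89,335,319,756.8 / 10,000,000 = 8,933.53 s
8,933.53 s / 60 = 148.9 minutes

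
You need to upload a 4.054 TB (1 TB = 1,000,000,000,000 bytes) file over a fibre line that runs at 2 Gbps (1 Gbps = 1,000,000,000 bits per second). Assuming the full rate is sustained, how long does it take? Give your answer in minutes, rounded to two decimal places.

270.27 minutes

4.054 TB = 4,054,000,000,000 bytes = 32,432,000,000,000 bits
2 Gbps = 2,000,000,000 bits/s
time = 32,432,000,000,000 / 2,000,000,000 = 16,216.000 s
16,216.000 s / 60 = 270.27 minutes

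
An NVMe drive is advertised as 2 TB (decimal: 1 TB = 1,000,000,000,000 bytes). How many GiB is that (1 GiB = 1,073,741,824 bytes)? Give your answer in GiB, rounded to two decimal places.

2 TB × 1,000,000,000,000 bytes/TB = 2,000,000,000,000 bytes
1 GiB = 1,073,741,824 bytes
2,000,000,000,000 / 1,073,741,824 = 1,862.65 GiB

1,862.65 GiB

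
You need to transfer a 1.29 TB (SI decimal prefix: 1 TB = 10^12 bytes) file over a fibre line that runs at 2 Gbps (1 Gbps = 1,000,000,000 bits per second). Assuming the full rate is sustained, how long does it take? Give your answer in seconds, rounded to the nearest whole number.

1.29 TB = 1,290,000,000,000 bytes = 10,320,000,000,000 bits
2 Gbps = 2,000,000,000 bits/s
time = 10,320,000,000,000 / 2,000,000,000 = 5,160 s

5,160 seconds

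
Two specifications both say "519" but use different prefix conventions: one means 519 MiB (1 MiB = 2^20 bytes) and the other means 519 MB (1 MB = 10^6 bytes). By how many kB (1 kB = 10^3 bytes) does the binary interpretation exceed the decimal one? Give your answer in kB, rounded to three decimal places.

25,210.944 kB

519 MiB = 519 × 1,048,576 = 544,210,944 bytes
519 MB = 519 × 1,000,000 = 519,000,000 bytes
difference = 25,210,944 bytes
25,210,944 / 1,000 = 25,210.944 kB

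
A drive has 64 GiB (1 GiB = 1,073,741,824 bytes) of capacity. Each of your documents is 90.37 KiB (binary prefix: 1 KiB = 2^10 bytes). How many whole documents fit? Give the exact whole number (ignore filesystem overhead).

Capacity: 64 GiB = 68,719,476,736 bytes
Per item: 90.37 KiB = 92,538.88 bytes
⌊68,719,476,736 / 92,538.88⌋ = 742,601

742,601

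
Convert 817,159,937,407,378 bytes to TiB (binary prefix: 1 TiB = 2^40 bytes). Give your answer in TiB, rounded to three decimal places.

743.203 TiB

817,159,937,407,378 bytes given.
1 TiB = 2^40 bytes = 1,099,511,627,776 bytes
817,159,937,407,378 / 1,099,511,627,776 = 743.203 TiB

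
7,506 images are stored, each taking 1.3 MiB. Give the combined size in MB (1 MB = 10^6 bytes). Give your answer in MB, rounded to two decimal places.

10,231.79 MB

Total = 7,506 × 1.3 MiB = 9757.8 MiB
= 9757.8 × 1,048,576 bytes = 10,231,794,892.8 bytes
1 MB = 1,000,000 bytes
10,231,794,892.8 / 1,000,000 = 10,231.79 MB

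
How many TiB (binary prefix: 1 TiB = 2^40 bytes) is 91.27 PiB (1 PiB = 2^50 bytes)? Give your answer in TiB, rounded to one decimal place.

91.27 PiB = 91.27 × 2^50 bytes = 102,760,884,497,526,292.48 bytes
1 TiB = 2^40 bytes = 1,099,511,627,776 bytes
102,760,884,497,526,292.48 / 1,099,511,627,776 = 93,460.5 TiB

93,460.5 TiB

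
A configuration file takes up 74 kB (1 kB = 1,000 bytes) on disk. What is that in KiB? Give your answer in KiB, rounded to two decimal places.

72.27 KiB

74 kB × 1,000 bytes/kB = 74,000 bytes
1 KiB = 2^10 bytes = 1,024 bytes
74,000 / 1,024 = 72.27 KiB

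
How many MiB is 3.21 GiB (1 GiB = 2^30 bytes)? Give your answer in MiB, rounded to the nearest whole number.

3,287 MiB

3.21 GiB = 3.21 × 2^30 bytes = 3,446,711,255.04 bytes
1 MiB = 1,048,576 bytes
3,446,711,255.04 / 1,048,576 = 3,287 MiB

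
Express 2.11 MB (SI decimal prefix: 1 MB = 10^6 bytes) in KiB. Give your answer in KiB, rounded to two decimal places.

2,060.55 KiB

2.11 MB × 1,000,000 bytes/MB = 2,110,000 bytes
1 KiB = 2^10 bytes = 1,024 bytes
2,110,000 / 1,024 = 2,060.55 KiB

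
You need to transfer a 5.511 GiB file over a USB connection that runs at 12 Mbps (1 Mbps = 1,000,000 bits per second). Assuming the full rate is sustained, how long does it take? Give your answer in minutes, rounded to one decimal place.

65.7 minutes

5.511 GiB = 5,917,391,192.064 bytes = 47,339,129,536.512 bits
12 Mbps = 12,000,000 bits/s
time = 47,339,129,536.512 / 12,000,000 = 3,944.93 s
3,944.93 s / 60 = 65.7 minutes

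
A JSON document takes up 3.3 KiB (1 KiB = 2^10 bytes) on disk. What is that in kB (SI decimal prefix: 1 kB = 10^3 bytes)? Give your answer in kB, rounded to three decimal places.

3.3 KiB = 3.3 × 2^10 bytes = 3,379.2 bytes
1 kB = 1,000 bytes
3,379.2 / 1,000 = 3.379 kB

3.379 kB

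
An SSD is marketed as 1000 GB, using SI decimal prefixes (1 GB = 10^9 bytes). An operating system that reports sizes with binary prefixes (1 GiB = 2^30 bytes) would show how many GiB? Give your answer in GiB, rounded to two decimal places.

931.32 GiB

1000 GB = 1000 × 10^9 bytes = 1,000,000,000,000 bytes
1 GiB = 1,073,741,824 bytes
1,000,000,000,000 / 1,073,741,824 = 931.32 GiB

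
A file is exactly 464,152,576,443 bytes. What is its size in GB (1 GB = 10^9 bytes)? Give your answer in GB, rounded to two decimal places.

464,152,576,443 bytes given.
1 GB = 1,000,000,000 bytes
464,152,576,443 / 1,000,000,000 = 464.15 GB

464.15 GB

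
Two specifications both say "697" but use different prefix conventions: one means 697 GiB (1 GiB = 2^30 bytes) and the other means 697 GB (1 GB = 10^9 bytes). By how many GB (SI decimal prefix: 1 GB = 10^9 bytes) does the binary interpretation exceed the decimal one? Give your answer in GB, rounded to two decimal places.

697 GiB = 697 × 1,073,741,824 = 748,398,051,328 bytes
697 GB = 697 × 1,000,000,000 = 697,000,000,000 bytes
difference = 51,398,051,328 bytes
51,398,051,328 / 1,000,000,000 = 51.40 GB

51.40 GB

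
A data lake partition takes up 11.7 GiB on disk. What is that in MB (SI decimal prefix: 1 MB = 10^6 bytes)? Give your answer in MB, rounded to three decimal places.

11.7 GiB = 11.7 × 2^30 bytes = 12,562,779,340.8 bytes
1 MB = 1,000,000 bytes
12,562,779,340.8 / 1,000,000 = 12,562.779 MB

12,562.779 MB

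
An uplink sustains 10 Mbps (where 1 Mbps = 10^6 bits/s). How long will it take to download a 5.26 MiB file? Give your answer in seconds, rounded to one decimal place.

4.4 seconds

5.26 MiB = 5,515,509.76 bytes = 44,124,078.08 bits
10 Mbps = 10,000,000 bits/s
time = 44,124,078.08 / 10,000,000 = 4.4 s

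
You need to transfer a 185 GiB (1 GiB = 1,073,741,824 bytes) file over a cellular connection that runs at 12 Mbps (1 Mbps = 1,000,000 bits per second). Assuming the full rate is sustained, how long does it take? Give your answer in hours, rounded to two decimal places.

36.79 hours

185 GiB = 198,642,237,440 bytes = 1,589,137,899,520 bits
12 Mbps = 12,000,000 bits/s
time = 1,589,137,899,520 / 12,000,000 = 132,428.1583 s
132,428.1583 s / 3600 = 36.79 hours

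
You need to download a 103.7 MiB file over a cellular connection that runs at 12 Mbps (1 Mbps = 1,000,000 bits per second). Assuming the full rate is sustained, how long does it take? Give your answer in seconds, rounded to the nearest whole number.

72 seconds

103.7 MiB = 108,737,331.2 bytes = 869,898,649.6 bits
12 Mbps = 12,000,000 bits/s
time = 869,898,649.6 / 12,000,000 = 72 s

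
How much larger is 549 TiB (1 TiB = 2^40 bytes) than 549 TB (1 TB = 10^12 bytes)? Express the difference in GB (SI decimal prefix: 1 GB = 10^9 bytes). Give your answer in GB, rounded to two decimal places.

54,631.88 GB

549 TiB = 549 × 1,099,511,627,776 = 603,631,883,649,024 bytes
549 TB = 549 × 1,000,000,000,000 = 549,000,000,000,000 bytes
difference = 54,631,883,649,024 bytes
54,631,883,649,024 / 1,000,000,000 = 54,631.88 GB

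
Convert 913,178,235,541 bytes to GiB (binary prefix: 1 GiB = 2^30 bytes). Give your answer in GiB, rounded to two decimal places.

913,178,235,541 bytes given.
1 GiB = 2^30 bytes = 1,073,741,824 bytes
913,178,235,541 / 1,073,741,824 = 850.46 GiB

850.46 GiB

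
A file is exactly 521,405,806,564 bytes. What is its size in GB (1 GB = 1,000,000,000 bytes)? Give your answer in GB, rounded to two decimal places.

521.41 GB

521,405,806,564 bytes given.
1 GB = 10^9 bytes = 1,000,000,000 bytes
521,405,806,564 / 1,000,000,000 = 521.41 GB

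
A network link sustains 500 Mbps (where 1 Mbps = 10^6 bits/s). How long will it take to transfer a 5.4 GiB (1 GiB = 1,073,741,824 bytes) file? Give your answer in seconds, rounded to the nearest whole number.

93 seconds

5.4 GiB = 5,798,205,849.6 bytes = 46,385,646,796.8 bits
500 Mbps = 500,000,000 bits/s
time = 46,385,646,796.8 / 500,000,000 = 93 s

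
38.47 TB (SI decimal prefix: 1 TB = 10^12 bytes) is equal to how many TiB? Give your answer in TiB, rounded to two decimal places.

38.47 TB = 38.47 × 10^12 bytes = 38,470,000,000,000 bytes
1 TiB = 2^40 bytes = 1,099,511,627,776 bytes
38,470,000,000,000 / 1,099,511,627,776 = 34.99 TiB

34.99 TiB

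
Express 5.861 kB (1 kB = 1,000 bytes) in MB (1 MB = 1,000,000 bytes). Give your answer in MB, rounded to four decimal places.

0.0059 MB

5.861 kB = 5.861 × 10^3 bytes = 5,861 bytes
1 MB = 10^6 bytes = 1,000,000 bytes
5,861 / 1,000,000 = 0.0059 MB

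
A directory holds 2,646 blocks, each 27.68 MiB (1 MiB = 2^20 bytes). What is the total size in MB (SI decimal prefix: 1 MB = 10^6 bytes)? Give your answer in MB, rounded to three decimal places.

76,799.048 MB

Total = 2,646 × 27.68 MiB = 73241.28 MiB
= 73241.28 × 1,048,576 bytes = 76,799,048,417.28 bytes
1 MB = 1,000,000 bytes
76,799,048,417.28 / 1,000,000 = 76,799.048 MB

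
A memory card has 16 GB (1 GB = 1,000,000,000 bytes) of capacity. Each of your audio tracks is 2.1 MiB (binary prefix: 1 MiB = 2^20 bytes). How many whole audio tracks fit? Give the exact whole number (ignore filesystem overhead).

Capacity: 16 GB = 16,000,000,000 bytes
Per item: 2.1 MiB = 2,202,009.6 bytes
⌊16,000,000,000 / 2,202,009.6⌋ = 7,266

7,266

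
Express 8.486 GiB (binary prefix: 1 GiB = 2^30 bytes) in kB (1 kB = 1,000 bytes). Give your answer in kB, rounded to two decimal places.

9,111,773.12 kB

8.486 GiB × 1,073,741,824 bytes/GiB = 9,111,773,118.464 bytes
1 kB = 10^3 bytes = 1,000 bytes
9,111,773,118.464 / 1,000 = 9,111,773.12 kB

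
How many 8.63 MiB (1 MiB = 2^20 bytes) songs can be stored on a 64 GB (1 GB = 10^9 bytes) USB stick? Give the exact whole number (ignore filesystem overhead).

7,072

Capacity: 64 GB = 64,000,000,000 bytes
Per item: 8.63 MiB = 9,049,210.88 bytes
⌊64,000,000,000 / 9,049,210.88⌋ = 7,072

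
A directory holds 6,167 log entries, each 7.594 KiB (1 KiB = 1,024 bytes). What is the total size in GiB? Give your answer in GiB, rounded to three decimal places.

Total = 6,167 × 7.594 KiB = 46832.198 KiB
= 46832.198 × 1,024 bytes = 47,956,170.752 bytes
1 GiB = 1,073,741,824 bytes
47,956,170.752 / 1,073,741,824 = 0.045 GiB

0.045 GiB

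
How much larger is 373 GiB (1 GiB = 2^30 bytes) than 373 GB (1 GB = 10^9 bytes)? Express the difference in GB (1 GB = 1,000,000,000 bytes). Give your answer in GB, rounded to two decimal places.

27.51 GB

373 GiB = 373 × 1,073,741,824 = 400,505,700,352 bytes
373 GB = 373 × 1,000,000,000 = 373,000,000,000 bytes
difference = 27,505,700,352 bytes
27,505,700,352 / 1,000,000,000 = 27.51 GB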